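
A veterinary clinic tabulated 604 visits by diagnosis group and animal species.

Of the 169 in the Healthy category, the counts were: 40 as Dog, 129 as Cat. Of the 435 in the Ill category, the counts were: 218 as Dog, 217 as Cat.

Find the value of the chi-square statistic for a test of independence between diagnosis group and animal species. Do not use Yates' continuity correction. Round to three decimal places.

34.789

Row totals: 169, 435. Column totals: 258, 346. Grand total N = 604.
Expected counts (row total × column total / N):
  Healthy, Dog: 169×258/604 = 72.1887
  Healthy, Cat: 169×346/604 = 96.8113
  Ill, Dog: 435×258/604 = 185.8113
  Ill, Cat: 435×346/604 = 249.1887
Contributions (O − E)²/E:
  (40 − 72.1887)²/72.1887 = 14.3528
  (129 − 96.8113)²/96.8113 = 10.7024
  (218 − 185.8113)²/185.8113 = 5.5762
  (217 − 249.1887)²/249.1887 = 4.1579
χ² = 14.3528 + 10.7024 + 5.5762 + 4.1579 = 34.789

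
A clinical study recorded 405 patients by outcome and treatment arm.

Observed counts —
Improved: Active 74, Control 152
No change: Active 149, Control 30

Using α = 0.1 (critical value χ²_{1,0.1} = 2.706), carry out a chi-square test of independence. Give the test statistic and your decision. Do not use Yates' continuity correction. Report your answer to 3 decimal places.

102.936; reject H₀

Row totals: 226, 179. Column totals: 223, 182. Grand total N = 405.
Expected counts (row total × column total / N):
  Improved, Active: 226×223/405 = 124.4395
  Improved, Control: 226×182/405 = 101.5605
  No change, Active: 179×223/405 = 98.5605
  No change, Control: 179×182/405 = 80.4395
Contributions (O − E)²/E:
  (74 − 124.4395)²/124.4395 = 20.4448
  (152 − 101.5605)²/101.5605 = 25.0505
  (149 − 98.5605)²/98.5605 = 25.8130
  (30 − 80.4395)²/80.4395 = 31.6280
χ² = 20.4448 + 25.0505 + 25.8130 + 31.6280 = 102.936
df = (2−1)(2−1) = 1. Since 102.936 > 2.706, reject the null hypothesis of independence at α = 0.1.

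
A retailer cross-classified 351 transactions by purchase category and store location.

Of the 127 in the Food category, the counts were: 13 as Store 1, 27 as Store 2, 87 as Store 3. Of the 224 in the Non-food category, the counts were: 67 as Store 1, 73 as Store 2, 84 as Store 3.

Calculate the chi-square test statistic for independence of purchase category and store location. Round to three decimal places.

33.408

Row totals: 127, 224. Column totals: 80, 100, 171. Grand total N = 351.
Expected counts (row total × column total / N):
  Food, Store 1: 127×80/351 = 28.9459
  Food, Store 2: 127×100/351 = 36.1823
  Food, Store 3: 127×171/351 = 61.8718
  Non-food, Store 1: 224×80/351 = 51.0541
  Non-food, Store 2: 224×100/351 = 63.8177
  Non-food, Store 3: 224×171/351 = 109.1282
Contributions (O − E)²/E:
  (13 − 28.9459)²/28.9459 = 8.7844
  (27 − 36.1823)²/36.1823 = 2.3303
  (87 − 61.8718)²/61.8718 = 10.2054
  (67 − 51.0541)²/51.0541 = 4.9804
  (73 − 63.8177)²/63.8177 = 1.3212
  (84 − 109.1282)²/109.1282 = 5.7861
χ² = 8.7844 + 2.3303 + 10.2054 + 4.9804 + 1.3212 + 5.7861 = 33.408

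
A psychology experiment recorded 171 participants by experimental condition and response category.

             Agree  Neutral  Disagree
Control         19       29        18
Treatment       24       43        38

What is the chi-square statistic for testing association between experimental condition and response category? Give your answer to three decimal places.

1.637

Row totals: 66, 105. Column totals: 43, 72, 56. Grand total N = 171.
Expected counts (row total × column total / N):
  Control, Agree: 66×43/171 = 16.5965
  Control, Neutral: 66×72/171 = 27.7895
  Control, Disagree: 66×56/171 = 21.6140
  Treatment, Agree: 105×43/171 = 26.4035
  Treatment, Neutral: 105×72/171 = 44.2105
  Treatment, Disagree: 105×56/171 = 34.3860
Contributions (O − E)²/E:
  (19 − 16.5965)²/16.5965 = 0.3481
  (29 − 27.7895)²/27.7895 = 0.0527
  (18 − 21.6140)²/21.6140 = 0.6043
  (24 − 26.4035)²/26.4035 = 0.2188
  (43 − 44.2105)²/44.2105 = 0.0331
  (38 − 34.3860)²/34.3860 = 0.3798
χ² = 0.3481 + 0.0527 + 0.6043 + 0.2188 + 0.0331 + 0.3798 = 1.637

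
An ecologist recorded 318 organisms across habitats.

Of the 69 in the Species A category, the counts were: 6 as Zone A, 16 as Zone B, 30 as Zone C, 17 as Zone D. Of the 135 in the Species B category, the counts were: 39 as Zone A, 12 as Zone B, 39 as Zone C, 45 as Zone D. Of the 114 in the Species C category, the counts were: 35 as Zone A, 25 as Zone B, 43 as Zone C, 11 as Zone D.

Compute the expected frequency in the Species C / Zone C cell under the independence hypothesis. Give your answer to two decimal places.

Row total (Species C) = 114; column total (Zone C) = 112; grand total N = 318.
Expected count = (row total × column total) / N = 114 × 112 / 318 = 40.15.

40.15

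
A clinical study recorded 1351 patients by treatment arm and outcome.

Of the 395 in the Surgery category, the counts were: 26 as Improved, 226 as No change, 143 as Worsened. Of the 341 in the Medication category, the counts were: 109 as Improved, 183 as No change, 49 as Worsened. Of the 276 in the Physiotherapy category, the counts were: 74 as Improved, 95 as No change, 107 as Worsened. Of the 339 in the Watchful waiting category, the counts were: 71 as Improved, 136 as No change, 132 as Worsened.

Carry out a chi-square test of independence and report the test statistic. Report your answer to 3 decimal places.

Row totals: 395, 341, 276, 339. Column totals: 280, 640, 431. Grand total N = 1351.
Expected counts (row total × column total / N):
  Surgery, Improved: 395×280/1351 = 81.86528
  Surgery, No change: 395×640/1351 = 187.12065
  Surgery, Worsened: 395×431/1351 = 126.01406
  Medication, Improved: 341×280/1351 = 70.67358
  Medication, No change: 341×640/1351 = 161.53960
  Medication, Worsened: 341×431/1351 = 108.78682
  Physiotherapy, Improved: 276×280/1351 = 57.20207
  Physiotherapy, No change: 276×640/1351 = 130.74759
  Physiotherapy, Worsened: 276×431/1351 = 88.05033
  Watchful waiting, Improved: 339×280/1351 = 70.25907
  Watchful waiting, No change: 339×640/1351 = 160.59215
  Watchful waiting, Worsened: 339×431/1351 = 108.14878
Contributions (O − E)²/E:
  (26 − 81.86528)²/81.86528 = 38.1227
  (226 − 187.12065)²/187.12065 = 8.0782
  (143 − 126.01406)²/126.01406 = 2.2896
  (109 − 70.67358)²/70.67358 = 20.7845
  (183 − 161.53960)²/161.53960 = 2.8510
  (49 − 108.78682)²/108.78682 = 32.8575
  (74 − 57.20207)²/57.20207 = 4.9329
  (95 − 130.74759)²/130.74759 = 9.7737
  (107 − 88.05033)²/88.05033 = 4.0782
  (71 − 70.25907)²/70.25907 = 0.0078
  (136 − 160.59215)²/160.59215 = 3.7659
  (132 − 108.14878)²/108.14878 = 5.2602
χ² = 38.1227 + 8.0782 + 2.2896 + 20.7845 + 2.8510 + 32.8575 + 4.9329 + 9.7737 + 4.0782 + 0.0078 + 3.7659 + 5.2602 = 132.802

132.802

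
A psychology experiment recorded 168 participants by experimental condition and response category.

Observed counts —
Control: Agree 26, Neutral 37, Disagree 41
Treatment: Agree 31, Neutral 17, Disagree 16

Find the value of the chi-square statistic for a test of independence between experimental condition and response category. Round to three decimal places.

9.845

Row totals: 104, 64. Column totals: 57, 54, 57. Grand total N = 168.
Expected counts (row total × column total / N):
  Control, Agree: 104×57/168 = 35.2857
  Control, Neutral: 104×54/168 = 33.4286
  Control, Disagree: 104×57/168 = 35.2857
  Treatment, Agree: 64×57/168 = 21.7143
  Treatment, Neutral: 64×54/168 = 20.5714
  Treatment, Disagree: 64×57/168 = 21.7143
Contributions (O − E)²/E:
  (26 − 35.2857)²/35.2857 = 2.4436
  (37 − 33.4286)²/33.4286 = 0.3816
  (41 − 35.2857)²/35.2857 = 0.9254
  (31 − 21.7143)²/21.7143 = 3.9708
  (17 − 20.5714)²/20.5714 = 0.6200
  (16 − 21.7143)²/21.7143 = 1.5038
χ² = 2.4436 + 0.3816 + 0.9254 + 3.9708 + 0.6200 + 1.5038 = 9.845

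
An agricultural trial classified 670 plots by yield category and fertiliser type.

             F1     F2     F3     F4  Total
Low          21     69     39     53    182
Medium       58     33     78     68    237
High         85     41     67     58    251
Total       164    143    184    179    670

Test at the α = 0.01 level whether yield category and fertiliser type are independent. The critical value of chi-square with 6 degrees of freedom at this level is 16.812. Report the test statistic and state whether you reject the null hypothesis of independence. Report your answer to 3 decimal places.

Grand total N = 670.
Expected counts (row total × column total / N):
  Low, F1: 182×164/670 = 44.54925
  Low, F2: 182×143/670 = 38.84478
  Low, F3: 182×184/670 = 49.98209
  Low, F4: 182×179/670 = 48.62388
  Medium, F1: 237×164/670 = 58.01194
  Medium, F2: 237×143/670 = 50.58358
  Medium, F3: 237×184/670 = 65.08657
  Medium, F4: 237×179/670 = 63.31791
  High, F1: 251×164/670 = 61.43881
  High, F2: 251×143/670 = 53.57164
  High, F3: 251×184/670 = 68.93134
  High, F4: 251×179/670 = 67.05821
Contributions (O − E)²/E:
  (21 − 44.54925)²/44.54925 = 12.4484
  (69 − 38.84478)²/38.84478 = 23.4095
  (39 − 49.98209)²/49.98209 = 2.4130
  (53 − 48.62388)²/48.62388 = 0.3938
  (58 − 58.01194)²/58.01194 = 0.0000
  (33 − 50.58358)²/50.58358 = 6.1123
  (78 − 65.08657)²/65.08657 = 2.5621
  (68 − 63.31791)²/63.31791 = 0.3462
  (85 − 61.43881)²/61.43881 = 9.0355
  (41 − 53.57164)²/53.57164 = 2.9502
  (67 − 68.93134)²/68.93134 = 0.0541
  (58 − 67.05821)²/67.05821 = 1.2236
χ² = 12.4484 + 23.4095 + 2.4130 + 0.3938 + 0.0000 + 6.1123 + 2.5621 + 0.3462 + 9.0355 + 2.9502 + 0.0541 + 1.2236 = 60.949
df = (3−1)(4−1) = 6. Since 60.949 > 16.812, reject the null hypothesis of independence at α = 0.01.

60.949; reject H₀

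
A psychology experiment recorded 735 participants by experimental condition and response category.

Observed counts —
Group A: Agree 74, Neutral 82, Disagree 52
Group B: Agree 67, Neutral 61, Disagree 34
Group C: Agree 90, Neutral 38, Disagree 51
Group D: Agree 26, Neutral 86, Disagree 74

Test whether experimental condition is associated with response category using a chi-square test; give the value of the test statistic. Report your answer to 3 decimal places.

66.551

Row totals: 208, 162, 179, 186. Column totals: 257, 267, 211. Grand total N = 735.
Expected counts (row total × column total / N):
  Group A, Agree: 208×257/735 = 72.7293
  Group A, Neutral: 208×267/735 = 75.5592
  Group A, Disagree: 208×211/735 = 59.7116
  Group B, Agree: 162×257/735 = 56.6449
  Group B, Neutral: 162×267/735 = 58.8490
  Group B, Disagree: 162×211/735 = 46.5061
  Group C, Agree: 179×257/735 = 62.5891
  Group C, Neutral: 179×267/735 = 65.0245
  Group C, Disagree: 179×211/735 = 51.3864
  Group D, Agree: 186×257/735 = 65.0367
  Group D, Neutral: 186×267/735 = 67.5673
  Group D, Disagree: 186×211/735 = 53.3959
Contributions (O − E)²/E:
  (74 − 72.7293)²/72.7293 = 0.0222
  (82 − 75.5592)²/75.5592 = 0.5490
  (52 − 59.7116)²/59.7116 = 0.9959
  (67 − 56.6449)²/56.6449 = 1.8930
  (61 − 58.8490)²/58.8490 = 0.0786
  (34 − 46.5061)²/46.5061 = 3.3631
  (90 − 62.5891)²/62.5891 = 12.0046
  (38 − 65.0245)²/65.0245 = 11.2315
  (51 − 51.3864)²/51.3864 = 0.0029
  (26 − 65.0367)²/65.0367 = 23.4308
  (86 − 67.5673)²/67.5673 = 5.0285
  (74 − 53.3959)²/53.3959 = 7.9506
χ² = 0.0222 + 0.5490 + 0.9959 + 1.8930 + 0.0786 + 3.3631 + 12.0046 + 11.2315 + 0.0029 + 23.4308 + 5.0285 + 7.9506 = 66.551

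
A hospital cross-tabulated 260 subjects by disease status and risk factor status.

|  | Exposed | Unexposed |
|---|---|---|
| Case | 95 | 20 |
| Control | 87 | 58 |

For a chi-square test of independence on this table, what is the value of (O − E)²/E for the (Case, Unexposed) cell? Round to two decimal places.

Row total (Case) = 115; column total (Unexposed) = 78; N = 260.
Expected count E = 115 × 78 / 260 = 34.500.
Contribution = (O − E)²/E = (20 − 34.500)² / 34.500 = 6.09.

6.09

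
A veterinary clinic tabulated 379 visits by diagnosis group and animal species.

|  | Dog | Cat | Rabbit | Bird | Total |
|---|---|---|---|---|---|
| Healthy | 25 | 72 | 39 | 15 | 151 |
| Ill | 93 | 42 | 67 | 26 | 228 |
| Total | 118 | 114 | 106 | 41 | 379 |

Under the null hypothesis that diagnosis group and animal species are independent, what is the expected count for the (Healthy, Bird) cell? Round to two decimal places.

Row total (Healthy) = 151; column total (Bird) = 41; grand total N = 379.
Expected count = (row total × column total) / N = 151 × 41 / 379 = 16.34.

16.34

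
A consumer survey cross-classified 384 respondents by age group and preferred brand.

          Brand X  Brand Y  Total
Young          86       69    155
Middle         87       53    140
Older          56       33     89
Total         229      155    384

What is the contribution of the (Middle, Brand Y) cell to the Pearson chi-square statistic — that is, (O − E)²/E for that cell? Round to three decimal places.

0.218

Row total (Middle) = 140; column total (Brand Y) = 155; N = 384.
Expected count E = 140 × 155 / 384 = 56.5104.
Contribution = (O − E)²/E = (53 − 56.5104)² / 56.5104 = 0.218.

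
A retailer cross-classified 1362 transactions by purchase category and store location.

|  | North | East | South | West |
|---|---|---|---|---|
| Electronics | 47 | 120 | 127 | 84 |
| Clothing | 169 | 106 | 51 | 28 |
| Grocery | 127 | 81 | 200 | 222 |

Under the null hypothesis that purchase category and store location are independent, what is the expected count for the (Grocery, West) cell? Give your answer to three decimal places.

154.493

Row total (Grocery) = 630; column total (West) = 334; grand total N = 1362.
Expected count = (row total × column total) / N = 630 × 334 / 1362 = 154.493.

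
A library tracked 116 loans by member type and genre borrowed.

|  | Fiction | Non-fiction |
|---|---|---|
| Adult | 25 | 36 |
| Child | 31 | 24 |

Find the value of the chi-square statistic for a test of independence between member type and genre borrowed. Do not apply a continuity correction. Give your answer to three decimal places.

Row totals: 61, 55. Column totals: 56, 60. Grand total N = 116.
Expected counts (row total × column total / N):
  Adult, Fiction: 61×56/116 = 29.4483
  Adult, Non-fiction: 61×60/116 = 31.5517
  Child, Fiction: 55×56/116 = 26.5517
  Child, Non-fiction: 55×60/116 = 28.4483
Contributions (O − E)²/E:
  (25 − 29.4483)²/29.4483 = 0.6719
  (36 − 31.5517)²/31.5517 = 0.6271
  (31 − 26.5517)²/26.5517 = 0.7452
  (24 − 28.4483)²/28.4483 = 0.6956
χ² = 0.6719 + 0.6271 + 0.7452 + 0.6956 = 2.740

2.740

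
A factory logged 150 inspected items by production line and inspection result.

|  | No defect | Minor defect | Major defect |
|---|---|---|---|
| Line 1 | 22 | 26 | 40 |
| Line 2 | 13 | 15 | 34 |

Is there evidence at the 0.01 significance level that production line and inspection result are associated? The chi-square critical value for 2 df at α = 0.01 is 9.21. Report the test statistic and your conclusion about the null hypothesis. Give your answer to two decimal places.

Row totals: 88, 62. Column totals: 35, 41, 74. Grand total N = 150.
Expected counts (row total × column total / N):
  Line 1, No defect: 88×35/150 = 20.533
  Line 1, Minor defect: 88×41/150 = 24.053
  Line 1, Major defect: 88×74/150 = 43.413
  Line 2, No defect: 62×35/150 = 14.467
  Line 2, Minor defect: 62×41/150 = 16.947
  Line 2, Major defect: 62×74/150 = 30.587
Contributions (O − E)²/E:
  (22 − 20.533)²/20.533 = 0.1048
  (26 − 24.053)²/24.053 = 0.1576
  (40 − 43.413)²/43.413 = 0.2683
  (13 − 14.467)²/14.467 = 0.1488
  (15 − 16.947)²/16.947 = 0.2237
  (34 − 30.587)²/30.587 = 0.3808
χ² = 0.1048 + 0.1576 + 0.2683 + 0.1488 + 0.2237 + 0.3808 = 1.28
df = (2−1)(3−1) = 2. Since 1.28 < 9.21, fail to reject the null hypothesis of independence at α = 0.01.

1.28; fail to reject H₀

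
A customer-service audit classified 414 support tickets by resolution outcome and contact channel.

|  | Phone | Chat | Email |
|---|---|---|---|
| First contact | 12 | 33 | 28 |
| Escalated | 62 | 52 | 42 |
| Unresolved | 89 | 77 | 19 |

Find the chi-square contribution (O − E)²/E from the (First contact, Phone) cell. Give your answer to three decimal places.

Row total (First contact) = 73; column total (Phone) = 163; N = 414.
Expected count E = 73 × 163 / 414 = 28.7415.
Contribution = (O − E)²/E = (12 − 28.7415)² / 28.7415 = 9.752.

9.752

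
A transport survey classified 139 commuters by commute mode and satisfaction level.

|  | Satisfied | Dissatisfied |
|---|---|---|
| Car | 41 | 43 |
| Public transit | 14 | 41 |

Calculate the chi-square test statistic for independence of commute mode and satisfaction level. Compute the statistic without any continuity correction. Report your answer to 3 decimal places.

Row totals: 84, 55. Column totals: 55, 84. Grand total N = 139.
Expected counts (row total × column total / N):
  Car, Satisfied: 84×55/139 = 33.2374
  Car, Dissatisfied: 84×84/139 = 50.7626
  Public transit, Satisfied: 55×55/139 = 21.7626
  Public transit, Dissatisfied: 55×84/139 = 33.2374
Contributions (O − E)²/E:
  (41 − 33.2374)²/33.2374 = 1.8130
  (43 − 50.7626)²/50.7626 = 1.1871
  (14 − 21.7626)²/21.7626 = 2.7689
  (41 − 33.2374)²/33.2374 = 1.8130
χ² = 1.8130 + 1.1871 + 2.7689 + 1.8130 = 7.582

7.582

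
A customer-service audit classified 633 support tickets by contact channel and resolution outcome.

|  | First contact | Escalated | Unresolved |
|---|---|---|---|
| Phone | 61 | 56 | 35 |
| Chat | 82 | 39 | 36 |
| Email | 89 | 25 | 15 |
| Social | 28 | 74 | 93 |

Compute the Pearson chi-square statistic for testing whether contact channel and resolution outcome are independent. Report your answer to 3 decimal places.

Row totals: 152, 157, 129, 195. Column totals: 260, 194, 179. Grand total N = 633.
Expected counts (row total × column total / N):
  Phone, First contact: 152×260/633 = 62.4329
  Phone, Escalated: 152×194/633 = 46.5845
  Phone, Unresolved: 152×179/633 = 42.9826
  Chat, First contact: 157×260/633 = 64.4866
  Chat, Escalated: 157×194/633 = 48.1169
  Chat, Unresolved: 157×179/633 = 44.3965
  Email, First contact: 129×260/633 = 52.9858
  Email, Escalated: 129×194/633 = 39.5355
  Email, Unresolved: 129×179/633 = 36.4787
  Social, First contact: 195×260/633 = 80.0948
  Social, Escalated: 195×194/633 = 59.7630
  Social, Unresolved: 195×179/633 = 55.1422
Contributions (O − E)²/E:
  (61 − 62.4329)²/62.4329 = 0.0329
  (56 − 46.5845)²/46.5845 = 1.9030
  (35 − 42.9826)²/42.9826 = 1.4825
  (82 − 64.4866)²/64.4866 = 4.7563
  (39 − 48.1169)²/48.1169 = 1.7274
  (36 − 44.3965)²/44.3965 = 1.5880
  (89 − 52.9858)²/52.9858 = 24.4787
  (25 − 39.5355)²/39.5355 = 5.3441
  (15 − 36.4787)²/36.4787 = 12.6467
  (28 − 80.0948)²/80.0948 = 33.8832
  (74 − 59.7630)²/59.7630 = 3.3916
  (93 − 55.1422)²/55.1422 = 25.9912
χ² = 0.0329 + 1.9030 + 1.4825 + 4.7563 + 1.7274 + 1.5880 + 24.4787 + 5.3441 + 12.6467 + 33.8832 + 3.3916 + 25.9912 = 117.226

117.226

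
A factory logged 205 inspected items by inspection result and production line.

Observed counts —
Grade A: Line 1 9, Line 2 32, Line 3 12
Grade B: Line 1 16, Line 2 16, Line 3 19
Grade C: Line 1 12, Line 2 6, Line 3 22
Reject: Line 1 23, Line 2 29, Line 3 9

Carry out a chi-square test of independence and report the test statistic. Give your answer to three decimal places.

32.481

Row totals: 53, 51, 40, 61. Column totals: 60, 83, 62. Grand total N = 205.
Expected counts (row total × column total / N):
  Grade A, Line 1: 53×60/205 = 15.51220
  Grade A, Line 2: 53×83/205 = 21.45854
  Grade A, Line 3: 53×62/205 = 16.02927
  Grade B, Line 1: 51×60/205 = 14.92683
  Grade B, Line 2: 51×83/205 = 20.64878
  Grade B, Line 3: 51×62/205 = 15.42439
  Grade C, Line 1: 40×60/205 = 11.70732
  Grade C, Line 2: 40×83/205 = 16.19512
  Grade C, Line 3: 40×62/205 = 12.09756
  Reject, Line 1: 61×60/205 = 17.85366
  Reject, Line 2: 61×83/205 = 24.69756
  Reject, Line 3: 61×62/205 = 18.44878
Contributions (O − E)²/E:
  (9 − 15.51220)²/15.51220 = 2.7339
  (32 − 21.45854)²/21.45854 = 5.1785
  (12 − 16.02927)²/16.02927 = 1.0128
  (16 − 14.92683)²/14.92683 = 0.0772
  (16 − 20.64878)²/20.64878 = 1.0466
  (19 − 15.42439)²/15.42439 = 0.8289
  (12 − 11.70732)²/11.70732 = 0.0073
  (6 − 16.19512)²/16.19512 = 6.4180
  (22 − 12.09756)²/12.09756 = 8.1056
  (23 − 17.85366)²/17.85366 = 1.4834
  (29 − 24.69756)²/24.69756 = 0.7495
  (9 − 18.44878)²/18.44878 = 4.8393
χ² = 2.7339 + 5.1785 + 1.0128 + 0.0772 + 1.0466 + 0.8289 + 0.0073 + 6.4180 + 8.1056 + 1.4834 + 0.7495 + 4.8393 = 32.481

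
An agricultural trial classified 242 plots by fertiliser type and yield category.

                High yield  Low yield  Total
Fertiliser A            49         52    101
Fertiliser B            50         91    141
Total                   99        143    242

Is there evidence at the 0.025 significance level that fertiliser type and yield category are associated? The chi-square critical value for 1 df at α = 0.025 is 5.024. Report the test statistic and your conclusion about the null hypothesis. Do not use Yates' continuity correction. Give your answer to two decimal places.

4.15; fail to reject H₀

Grand total N = 242.
Expected counts (row total × column total / N):
  Fertiliser A, High yield: 101×99/242 = 41.318
  Fertiliser A, Low yield: 101×143/242 = 59.682
  Fertiliser B, High yield: 141×99/242 = 57.682
  Fertiliser B, Low yield: 141×143/242 = 83.318
Contributions (O − E)²/E:
  (49 − 41.318)²/41.318 = 1.4283
  (52 − 59.682)²/59.682 = 0.9888
  (50 − 57.682)²/57.682 = 1.0231
  (91 − 83.318)²/83.318 = 0.7083
χ² = 1.4283 + 0.9888 + 1.0231 + 0.7083 = 4.15
df = (2−1)(2−1) = 1. Since 4.15 < 5.024, fail to reject the null hypothesis of independence at α = 0.025.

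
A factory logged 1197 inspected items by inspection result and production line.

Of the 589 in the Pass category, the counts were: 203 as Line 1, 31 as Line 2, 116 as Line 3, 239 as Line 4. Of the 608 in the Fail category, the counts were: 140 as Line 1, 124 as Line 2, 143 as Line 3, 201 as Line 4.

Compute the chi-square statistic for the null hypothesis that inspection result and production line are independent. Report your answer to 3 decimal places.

Row totals: 589, 608. Column totals: 343, 155, 259, 440. Grand total N = 1197.
Expected counts (row total × column total / N):
  Pass, Line 1: 589×343/1197 = 168.7778
  Pass, Line 2: 589×155/1197 = 76.2698
  Pass, Line 3: 589×259/1197 = 127.4444
  Pass, Line 4: 589×440/1197 = 216.5079
  Fail, Line 1: 608×343/1197 = 174.2222
  Fail, Line 2: 608×155/1197 = 78.7302
  Fail, Line 3: 608×259/1197 = 131.5556
  Fail, Line 4: 608×440/1197 = 223.4921
Contributions (O − E)²/E:
  (203 − 168.7778)²/168.7778 = 6.9391
  (31 − 76.2698)²/76.2698 = 26.8698
  (116 − 127.4444)²/127.4444 = 1.0277
  (239 − 216.5079)²/216.5079 = 2.3366
  (140 − 174.2222)²/174.2222 = 6.7222
  (124 − 78.7302)²/78.7302 = 26.0301
  (143 − 131.5556)²/131.5556 = 0.9956
  (201 − 223.4921)²/223.4921 = 2.2636
χ² = 6.9391 + 26.8698 + 1.0277 + 2.3366 + 6.7222 + 26.0301 + 0.9956 + 2.2636 = 73.185

73.185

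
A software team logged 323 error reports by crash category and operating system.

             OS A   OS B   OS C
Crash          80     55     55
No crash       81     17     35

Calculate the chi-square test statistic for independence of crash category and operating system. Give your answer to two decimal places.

14.91

Row totals: 190, 133. Column totals: 161, 72, 90. Grand total N = 323.
Expected counts (row total × column total / N):
  Crash, OS A: 190×161/323 = 94.706
  Crash, OS B: 190×72/323 = 42.353
  Crash, OS C: 190×90/323 = 52.941
  No crash, OS A: 133×161/323 = 66.294
  No crash, OS B: 133×72/323 = 29.647
  No crash, OS C: 133×90/323 = 37.059
Contributions (O − E)²/E:
  (80 − 94.706)²/94.706 = 2.2836
  (55 − 42.353)²/42.353 = 3.7765
  (55 − 52.941)²/52.941 = 0.0801
  (81 − 66.294)²/66.294 = 3.2622
  (17 − 29.647)²/29.647 = 5.3950
  (35 − 37.059)²/37.059 = 0.1144
χ² = 2.2836 + 3.7765 + 0.0801 + 3.2622 + 5.3950 + 0.1144 = 14.91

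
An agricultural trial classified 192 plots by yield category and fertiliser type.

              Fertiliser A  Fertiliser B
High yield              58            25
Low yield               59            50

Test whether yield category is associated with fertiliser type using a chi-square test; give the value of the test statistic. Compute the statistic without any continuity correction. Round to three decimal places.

4.911

Row totals: 83, 109. Column totals: 117, 75. Grand total N = 192.
Expected counts (row total × column total / N):
  High yield, Fertiliser A: 83×117/192 = 50.5781
  High yield, Fertiliser B: 83×75/192 = 32.4219
  Low yield, Fertiliser A: 109×117/192 = 66.4219
  Low yield, Fertiliser B: 109×75/192 = 42.5781
Contributions (O − E)²/E:
  (58 − 50.5781)²/50.5781 = 1.0891
  (25 − 32.4219)²/32.4219 = 1.6990
  (59 − 66.4219)²/66.4219 = 0.8293
  (50 − 42.5781)²/42.5781 = 1.2937
χ² = 1.0891 + 1.6990 + 0.8293 + 1.2937 = 4.911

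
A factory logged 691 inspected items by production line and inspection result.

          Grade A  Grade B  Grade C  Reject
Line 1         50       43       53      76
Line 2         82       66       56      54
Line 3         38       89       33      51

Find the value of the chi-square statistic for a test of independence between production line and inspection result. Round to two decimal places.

Row totals: 222, 258, 211. Column totals: 170, 198, 142, 181. Grand total N = 691.
Expected counts (row total × column total / N):
  Line 1, Grade A: 222×170/691 = 54.616
  Line 1, Grade B: 222×198/691 = 63.612
  Line 1, Grade C: 222×142/691 = 45.621
  Line 1, Reject: 222×181/691 = 58.151
  Line 2, Grade A: 258×170/691 = 63.473
  Line 2, Grade B: 258×198/691 = 73.928
  Line 2, Grade C: 258×142/691 = 53.019
  Line 2, Reject: 258×181/691 = 67.580
  Line 3, Grade A: 211×170/691 = 51.910
  Line 3, Grade B: 211×198/691 = 60.460
  Line 3, Grade C: 211×142/691 = 43.360
  Line 3, Reject: 211×181/691 = 55.269
Contributions (O − E)²/E:
  (50 − 54.616)²/54.616 = 0.3901
  (43 − 63.612)²/63.612 = 6.6788
  (53 − 45.621)²/45.621 = 1.1935
  (76 − 58.151)²/58.151 = 5.4786
  (82 − 63.473)²/63.473 = 5.4078
  (66 − 73.928)²/73.928 = 0.8502
  (56 − 53.019)²/53.019 = 0.1676
  (54 − 67.580)²/67.580 = 2.7289
  (38 − 51.910)²/51.910 = 3.7274
  (89 − 60.460)²/60.460 = 13.4722
  (33 − 43.360)²/43.360 = 2.4753
  (51 − 55.269)²/55.269 = 0.3297
χ² = 0.3901 + 6.6788 + 1.1935 + 5.4786 + 5.4078 + 0.8502 + 0.1676 + 2.7289 + 3.7274 + 13.4722 + 2.4753 + 0.3297 = 42.90

42.90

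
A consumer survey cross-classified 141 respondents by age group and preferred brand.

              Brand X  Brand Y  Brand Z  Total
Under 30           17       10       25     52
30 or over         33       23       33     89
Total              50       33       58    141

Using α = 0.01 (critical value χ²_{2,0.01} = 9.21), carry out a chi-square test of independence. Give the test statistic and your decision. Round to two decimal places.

1.76; fail to reject H₀

Grand total N = 141.
Expected counts (row total × column total / N):
  Under 30, Brand X: 52×50/141 = 18.440
  Under 30, Brand Y: 52×33/141 = 12.170
  Under 30, Brand Z: 52×58/141 = 21.390
  30 or over, Brand X: 89×50/141 = 31.560
  30 or over, Brand Y: 89×33/141 = 20.830
  30 or over, Brand Z: 89×58/141 = 36.610
Contributions (O − E)²/E:
  (17 − 18.440)²/18.440 = 0.1125
  (10 − 12.170)²/12.170 = 0.3869
  (25 − 21.390)²/21.390 = 0.6093
  (33 − 31.560)²/31.560 = 0.0657
  (23 − 20.830)²/20.830 = 0.2261
  (33 − 36.610)²/36.610 = 0.3560
χ² = 0.1125 + 0.3869 + 0.6093 + 0.0657 + 0.2261 + 0.3560 = 1.76
df = (2−1)(3−1) = 2. Since 1.76 < 9.21, fail to reject the null hypothesis of independence at α = 0.01.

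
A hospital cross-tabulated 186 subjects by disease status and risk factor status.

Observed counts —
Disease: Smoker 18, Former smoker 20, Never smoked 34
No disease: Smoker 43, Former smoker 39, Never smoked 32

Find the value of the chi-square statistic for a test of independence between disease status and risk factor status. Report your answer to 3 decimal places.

7.314

Row totals: 72, 114. Column totals: 61, 59, 66. Grand total N = 186.
Expected counts (row total × column total / N):
  Disease, Smoker: 72×61/186 = 23.6129
  Disease, Former smoker: 72×59/186 = 22.8387
  Disease, Never smoked: 72×66/186 = 25.5484
  No disease, Smoker: 114×61/186 = 37.3871
  No disease, Former smoker: 114×59/186 = 36.1613
  No disease, Never smoked: 114×66/186 = 40.4516
Contributions (O − E)²/E:
  (18 − 23.6129)²/23.6129 = 1.3342
  (20 − 22.8387)²/22.8387 = 0.3528
  (34 − 25.5484)²/25.5484 = 2.7959
  (43 − 37.3871)²/37.3871 = 0.8427
  (39 − 36.1613)²/36.1613 = 0.2228
  (32 − 40.4516)²/40.4516 = 1.7658
χ² = 1.3342 + 0.3528 + 2.7959 + 0.8427 + 0.2228 + 1.7658 = 7.314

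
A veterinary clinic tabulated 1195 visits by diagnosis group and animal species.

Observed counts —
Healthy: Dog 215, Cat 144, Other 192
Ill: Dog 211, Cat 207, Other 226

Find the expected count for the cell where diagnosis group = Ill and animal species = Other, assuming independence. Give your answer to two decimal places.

Row total (Ill) = 644; column total (Other) = 418; grand total N = 1195.
Expected count = (row total × column total) / N = 644 × 418 / 1195 = 225.27.

225.27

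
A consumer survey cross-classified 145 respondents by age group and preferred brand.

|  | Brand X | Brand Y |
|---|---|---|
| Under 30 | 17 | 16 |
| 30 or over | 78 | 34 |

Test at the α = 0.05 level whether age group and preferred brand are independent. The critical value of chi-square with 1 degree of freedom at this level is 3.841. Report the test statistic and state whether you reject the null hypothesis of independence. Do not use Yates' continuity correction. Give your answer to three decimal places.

3.708; fail to reject H₀

Row totals: 33, 112. Column totals: 95, 50. Grand total N = 145.
Expected counts (row total × column total / N):
  Under 30, Brand X: 33×95/145 = 21.6207
  Under 30, Brand Y: 33×50/145 = 11.3793
  30 or over, Brand X: 112×95/145 = 73.3793
  30 or over, Brand Y: 112×50/145 = 38.6207
Contributions (O − E)²/E:
  (17 − 21.6207)²/21.6207 = 0.9875
  (16 − 11.3793)²/11.3793 = 1.8763
  (78 − 73.3793)²/73.3793 = 0.2910
  (34 − 38.6207)²/38.6207 = 0.5528
χ² = 0.9875 + 1.8763 + 0.2910 + 0.5528 = 3.708
df = (2−1)(2−1) = 1. Since 3.708 < 3.841, fail to reject the null hypothesis of independence at α = 0.05.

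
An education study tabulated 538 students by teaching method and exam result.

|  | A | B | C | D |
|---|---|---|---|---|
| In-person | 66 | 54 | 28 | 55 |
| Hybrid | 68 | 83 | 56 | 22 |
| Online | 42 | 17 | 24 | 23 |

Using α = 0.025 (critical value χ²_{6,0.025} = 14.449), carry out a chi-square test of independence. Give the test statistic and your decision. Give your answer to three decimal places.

Row totals: 203, 229, 106. Column totals: 176, 154, 108, 100. Grand total N = 538.
Expected counts (row total × column total / N):
  In-person, A: 203×176/538 = 66.4089
  In-person, B: 203×154/538 = 58.1078
  In-person, C: 203×108/538 = 40.7509
  In-person, D: 203×100/538 = 37.7323
  Hybrid, A: 229×176/538 = 74.9145
  Hybrid, B: 229×154/538 = 65.5502
  Hybrid, C: 229×108/538 = 45.9703
  Hybrid, D: 229×100/538 = 42.5651
  Online, A: 106×176/538 = 34.6766
  Online, B: 106×154/538 = 30.3420
  Online, C: 106×108/538 = 21.2788
  Online, D: 106×100/538 = 19.7026
Contributions (O − E)²/E:
  (66 − 66.4089)²/66.4089 = 0.0025
  (54 − 58.1078)²/58.1078 = 0.2904
  (28 − 40.7509)²/40.7509 = 3.9897
  (55 − 37.7323)²/37.7323 = 7.9023
  (68 − 74.9145)²/74.9145 = 0.6382
  (83 − 65.5502)²/65.5502 = 4.6452
  (56 − 45.9703)²/45.9703 = 2.1883
  (22 − 42.5651)²/42.5651 = 9.9359
  (42 − 34.6766)²/34.6766 = 1.5466
  (17 − 30.3420)²/30.3420 = 5.8668
  (24 − 21.2788)²/21.2788 = 0.3480
  (23 − 19.7026)²/19.7026 = 0.5518
χ² = 0.0025 + 0.2904 + 3.9897 + 7.9023 + 0.6382 + 4.6452 + 2.1883 + 9.9359 + 1.5466 + 5.8668 + 0.3480 + 0.5518 = 37.906
df = (3−1)(4−1) = 6. Since 37.906 > 14.449, reject the null hypothesis of independence at α = 0.025.

37.906; reject H₀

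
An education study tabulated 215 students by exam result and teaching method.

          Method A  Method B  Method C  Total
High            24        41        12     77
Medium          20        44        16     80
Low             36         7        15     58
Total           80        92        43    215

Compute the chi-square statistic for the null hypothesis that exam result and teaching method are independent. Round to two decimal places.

32.89

Grand total N = 215.
Expected counts (row total × column total / N):
  High, Method A: 77×80/215 = 28.651
  High, Method B: 77×92/215 = 32.949
  High, Method C: 77×43/215 = 15.400
  Medium, Method A: 80×80/215 = 29.767
  Medium, Method B: 80×92/215 = 34.233
  Medium, Method C: 80×43/215 = 16.000
  Low, Method A: 58×80/215 = 21.581
  Low, Method B: 58×92/215 = 24.819
  Low, Method C: 58×43/215 = 11.600
Contributions (O − E)²/E:
  (24 − 28.651)²/28.651 = 0.7550
  (41 − 32.949)²/32.949 = 1.9672
  (12 − 15.400)²/15.400 = 0.7506
  (20 − 29.767)²/29.767 = 3.2047
  (44 − 34.233)²/34.233 = 2.7866
  (16 − 16.000)²/16.000 = 0.0000
  (36 − 21.581)²/21.581 = 9.6338
  (7 − 24.819)²/24.819 = 12.7933
  (15 − 11.600)²/11.600 = 0.9966
χ² = 0.7550 + 1.9672 + 0.7506 + 3.2047 + 2.7866 + 0.0000 + 9.6338 + 12.7933 + 0.9966 = 32.89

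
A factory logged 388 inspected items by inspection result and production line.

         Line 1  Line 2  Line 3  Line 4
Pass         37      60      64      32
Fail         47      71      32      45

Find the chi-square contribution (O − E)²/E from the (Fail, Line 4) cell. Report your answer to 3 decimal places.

1.026

Row total (Fail) = 195; column total (Line 4) = 77; N = 388.
Expected count E = 195 × 77 / 388 = 38.6985.
Contribution = (O − E)²/E = (45 − 38.6985)² / 38.6985 = 1.026.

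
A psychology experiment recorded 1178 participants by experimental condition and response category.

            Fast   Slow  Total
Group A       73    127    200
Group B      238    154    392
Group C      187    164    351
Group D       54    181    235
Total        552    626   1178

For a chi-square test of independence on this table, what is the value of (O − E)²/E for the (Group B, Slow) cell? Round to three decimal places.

Row total (Group B) = 392; column total (Slow) = 626; N = 1178.
Expected count E = 392 × 626 / 1178 = 208.3124.
Contribution = (O − E)²/E = (154 − 208.3124)² / 208.3124 = 14.161.

14.161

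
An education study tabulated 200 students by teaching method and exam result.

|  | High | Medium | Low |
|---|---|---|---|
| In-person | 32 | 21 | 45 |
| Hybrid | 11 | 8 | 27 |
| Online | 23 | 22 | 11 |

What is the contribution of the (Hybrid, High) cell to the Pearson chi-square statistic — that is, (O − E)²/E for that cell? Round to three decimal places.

Row total (Hybrid) = 46; column total (High) = 66; N = 200.
Expected count E = 46 × 66 / 200 = 15.1800.
Contribution = (O − E)²/E = (11 − 15.1800)² / 15.1800 = 1.151.

1.151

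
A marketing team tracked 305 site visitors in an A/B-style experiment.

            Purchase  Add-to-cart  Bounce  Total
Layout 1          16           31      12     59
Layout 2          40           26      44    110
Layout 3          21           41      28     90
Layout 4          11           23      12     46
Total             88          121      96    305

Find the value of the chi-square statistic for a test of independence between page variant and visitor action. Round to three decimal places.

Grand total N = 305.
Expected counts (row total × column total / N):
  Layout 1, Purchase: 59×88/305 = 17.0230
  Layout 1, Add-to-cart: 59×121/305 = 23.4066
  Layout 1, Bounce: 59×96/305 = 18.5705
  Layout 2, Purchase: 110×88/305 = 31.7377
  Layout 2, Add-to-cart: 110×121/305 = 43.6393
  Layout 2, Bounce: 110×96/305 = 34.6230
  Layout 3, Purchase: 90×88/305 = 25.9672
  Layout 3, Add-to-cart: 90×121/305 = 35.7049
  Layout 3, Bounce: 90×96/305 = 28.3279
  Layout 4, Purchase: 46×88/305 = 13.2721
  Layout 4, Add-to-cart: 46×121/305 = 18.2492
  Layout 4, Bounce: 46×96/305 = 14.4787
Contributions (O − E)²/E:
  (16 − 17.0230)²/17.0230 = 0.0615
  (31 − 23.4066)²/23.4066 = 2.4634
  (12 − 18.5705)²/18.5705 = 2.3247
  (40 − 31.7377)²/31.7377 = 2.1509
  (26 − 43.6393)²/43.6393 = 7.1299
  (44 − 34.6230)²/34.6230 = 2.5396
  (21 − 25.9672)²/25.9672 = 0.9502
  (41 − 35.7049)²/35.7049 = 0.7853
  (28 − 28.3279)²/28.3279 = 0.0038
  (11 − 13.2721)²/13.2721 = 0.3890
  (23 − 18.2492)²/18.2492 = 1.2368
  (12 − 14.4787)²/14.4787 = 0.4243
χ² = 0.0615 + 2.4634 + 2.3247 + 2.1509 + 7.1299 + 2.5396 + 0.9502 + 0.7853 + 0.0038 + 0.3890 + 1.2368 + 0.4243 = 20.459

20.459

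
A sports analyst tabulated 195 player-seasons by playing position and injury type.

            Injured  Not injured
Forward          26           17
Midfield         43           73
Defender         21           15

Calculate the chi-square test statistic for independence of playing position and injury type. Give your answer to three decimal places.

Row totals: 43, 116, 36. Column totals: 90, 105. Grand total N = 195.
Expected counts (row total × column total / N):
  Forward, Injured: 43×90/195 = 19.8462
  Forward, Not injured: 43×105/195 = 23.1538
  Midfield, Injured: 116×90/195 = 53.5385
  Midfield, Not injured: 116×105/195 = 62.4615
  Defender, Injured: 36×90/195 = 16.6154
  Defender, Not injured: 36×105/195 = 19.3846
Contributions (O − E)²/E:
  (26 − 19.8462)²/19.8462 = 1.9081
  (17 − 23.1538)²/23.1538 = 1.6356
  (43 − 53.5385)²/53.5385 = 2.0744
  (73 − 62.4615)²/62.4615 = 1.7781
  (21 − 16.6154)²/16.6154 = 1.1570
  (15 − 19.3846)²/19.3846 = 0.9918
χ² = 1.9081 + 1.6356 + 2.0744 + 1.7781 + 1.1570 + 0.9918 = 9.545

9.545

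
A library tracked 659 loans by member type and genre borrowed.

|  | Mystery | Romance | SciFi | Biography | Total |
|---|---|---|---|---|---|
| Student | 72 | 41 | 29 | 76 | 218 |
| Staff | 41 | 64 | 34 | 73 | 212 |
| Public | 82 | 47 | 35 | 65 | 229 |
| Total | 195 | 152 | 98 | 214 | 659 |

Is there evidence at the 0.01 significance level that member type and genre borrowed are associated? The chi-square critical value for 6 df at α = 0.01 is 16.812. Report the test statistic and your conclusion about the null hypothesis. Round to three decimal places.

20.803; reject H₀

Grand total N = 659.
Expected counts (row total × column total / N):
  Student, Mystery: 218×195/659 = 64.5068
  Student, Romance: 218×152/659 = 50.2822
  Student, SciFi: 218×98/659 = 32.4188
  Student, Biography: 218×214/659 = 70.7921
  Staff, Mystery: 212×195/659 = 62.7314
  Staff, Romance: 212×152/659 = 48.8983
  Staff, SciFi: 212×98/659 = 31.5266
  Staff, Biography: 212×214/659 = 68.8437
  Public, Mystery: 229×195/659 = 67.7618
  Public, Romance: 229×152/659 = 52.8194
  Public, SciFi: 229×98/659 = 34.0546
  Public, Biography: 229×214/659 = 74.3642
Contributions (O − E)²/E:
  (72 − 64.5068)²/64.5068 = 0.8704
  (41 − 50.2822)²/50.2822 = 1.7135
  (29 − 32.4188)²/32.4188 = 0.3605
  (76 − 70.7921)²/70.7921 = 0.3831
  (41 − 62.7314)²/62.7314 = 7.5282
  (64 − 48.8983)²/48.8983 = 4.6640
  (34 − 31.5266)²/31.5266 = 0.1940
  (73 − 68.8437)²/68.8437 = 0.2509
  (82 − 67.7618)²/67.7618 = 2.9917
  (47 − 52.8194)²/52.8194 = 0.6412
  (35 − 34.0546)²/34.0546 = 0.0262
  (65 − 74.3642)²/74.3642 = 1.1792
χ² = 0.8704 + 1.7135 + 0.3605 + 0.3831 + 7.5282 + 4.6640 + 0.1940 + 0.2509 + 2.9917 + 0.6412 + 0.0262 + 1.1792 = 20.803
df = (3−1)(4−1) = 6. Since 20.803 > 16.812, reject the null hypothesis of independence at α = 0.01.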